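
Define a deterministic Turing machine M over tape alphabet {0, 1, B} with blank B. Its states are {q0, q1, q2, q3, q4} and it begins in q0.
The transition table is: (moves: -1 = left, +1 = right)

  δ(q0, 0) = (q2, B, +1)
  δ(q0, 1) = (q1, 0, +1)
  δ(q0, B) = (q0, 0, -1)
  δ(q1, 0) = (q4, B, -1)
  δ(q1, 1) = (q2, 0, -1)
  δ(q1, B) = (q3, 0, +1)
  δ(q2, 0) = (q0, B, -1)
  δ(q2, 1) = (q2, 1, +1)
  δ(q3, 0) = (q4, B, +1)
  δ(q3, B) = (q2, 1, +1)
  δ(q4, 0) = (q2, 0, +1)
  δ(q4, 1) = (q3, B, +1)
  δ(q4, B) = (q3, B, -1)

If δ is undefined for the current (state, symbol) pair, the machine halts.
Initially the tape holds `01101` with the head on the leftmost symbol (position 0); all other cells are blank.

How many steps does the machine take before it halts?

6

q0 | [0]1101   read 0 → write B, move +1, go to q2
q2 | B[1]101   read 1 → write 1, move +1, go to q2
q2 | B1[1]01   read 1 → write 1, move +1, go to q2
q2 | B11[0]1   read 0 → write B, move -1, go to q0
q0 | B1[1]B1   read 1 → write 0, move +1, go to q1
q1 | B10[B]1   read B → write 0, move +1, go to q3
q3 | B100[1]
M halts after 6 transitions.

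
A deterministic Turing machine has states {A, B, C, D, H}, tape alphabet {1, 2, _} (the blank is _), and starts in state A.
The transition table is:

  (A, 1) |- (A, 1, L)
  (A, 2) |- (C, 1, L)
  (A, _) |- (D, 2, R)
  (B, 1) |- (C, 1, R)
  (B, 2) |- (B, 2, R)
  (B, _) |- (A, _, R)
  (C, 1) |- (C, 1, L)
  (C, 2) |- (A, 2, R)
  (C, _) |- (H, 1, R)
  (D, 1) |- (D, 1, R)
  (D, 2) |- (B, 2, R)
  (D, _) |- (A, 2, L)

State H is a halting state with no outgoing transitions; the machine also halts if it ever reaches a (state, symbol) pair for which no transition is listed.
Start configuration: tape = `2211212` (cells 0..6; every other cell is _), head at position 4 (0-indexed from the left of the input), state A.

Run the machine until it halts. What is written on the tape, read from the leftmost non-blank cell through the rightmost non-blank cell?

A | _2211[2]12   read 2 → write 1, move L, go to C
C | _221[1]112   read 1 → write 1, move L, go to C
C | _22[1]1112   read 1 → write 1, move L, go to C
C | _2[2]11112   read 2 → write 2, move R, go to A
A | _22[1]1112   read 1 → write 1, move L, go to A
A | _2[2]11112   read 2 → write 1, move L, go to C
C | _[2]111112   read 2 → write 2, move R, go to A
A | _2[1]11112   read 1 → write 1, move L, go to A
A | _[2]111112   read 2 → write 1, move L, go to C
C | [_]1111112   read _ → write 1, move R, go to H
H | 1[1]111112
The non-blank tape span at halt is 11111112.

11111112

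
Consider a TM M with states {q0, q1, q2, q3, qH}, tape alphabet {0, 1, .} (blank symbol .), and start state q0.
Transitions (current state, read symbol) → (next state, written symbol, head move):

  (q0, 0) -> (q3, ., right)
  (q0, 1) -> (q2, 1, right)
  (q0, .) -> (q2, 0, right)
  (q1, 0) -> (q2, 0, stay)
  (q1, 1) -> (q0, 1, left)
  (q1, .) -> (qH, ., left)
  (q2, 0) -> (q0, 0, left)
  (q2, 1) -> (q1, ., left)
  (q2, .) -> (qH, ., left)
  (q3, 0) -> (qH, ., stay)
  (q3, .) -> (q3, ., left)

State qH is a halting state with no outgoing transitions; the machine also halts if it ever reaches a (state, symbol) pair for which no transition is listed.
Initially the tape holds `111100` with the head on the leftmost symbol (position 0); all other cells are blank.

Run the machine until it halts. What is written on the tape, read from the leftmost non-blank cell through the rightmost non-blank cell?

q0 | ..[1]11100   read 1 → write 1, move right, go to q2
q2 | ..1[1]1100   read 1 → write ., move left, go to q1
q1 | ..[1].1100   read 1 → write 1, move left, go to q0
q0 | .[.]1.1100   read . → write 0, move right, go to q2
q2 | .0[1].1100   read 1 → write ., move left, go to q1
q1 | .[0]..1100   read 0 → write 0, move stay, go to q2
q2 | .[0]..1100   read 0 → write 0, move left, go to q0
q0 | [.]0..1100   read . → write 0, move right, go to q2
q2 | 0[0]..1100   read 0 → write 0, move left, go to q0
q0 | [0]0..1100   read 0 → write ., move right, go to q3
q3 | .[0]..1100   read 0 → write ., move stay, go to qH
qH | .[.]..1100
The non-blank tape span at halt is 1100.

1100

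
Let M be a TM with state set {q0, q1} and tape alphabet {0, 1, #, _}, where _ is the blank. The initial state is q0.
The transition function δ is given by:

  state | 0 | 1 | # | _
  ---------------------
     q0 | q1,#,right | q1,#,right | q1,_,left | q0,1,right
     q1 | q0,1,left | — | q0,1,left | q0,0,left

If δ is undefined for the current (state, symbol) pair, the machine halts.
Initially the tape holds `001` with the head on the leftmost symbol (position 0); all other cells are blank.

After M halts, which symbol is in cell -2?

1

state=q0 head=0 tape=__[0]01   (q0,0)→(q1,#,right)
state=q1 head=1 tape=__#[0]1   (q1,0)→(q0,1,left)
state=q0 head=0 tape=__[#]11   (q0,#)→(q1,_,left)
state=q1 head=-1 tape=_[_]_11   (q1,_)→(q0,0,left)
state=q0 head=-2 tape=[_]0_11   (q0,_)→(q0,1,right)
state=q0 head=-1 tape=1[0]_11   (q0,0)→(q1,#,right)
state=q1 head=0 tape=1#[_]11   (q1,_)→(q0,0,left)
state=q0 head=-1 tape=1[#]011   (q0,#)→(q1,_,left)
state=q1 head=-2 tape=[1]_011
Cell -2 holds 1 when M halts.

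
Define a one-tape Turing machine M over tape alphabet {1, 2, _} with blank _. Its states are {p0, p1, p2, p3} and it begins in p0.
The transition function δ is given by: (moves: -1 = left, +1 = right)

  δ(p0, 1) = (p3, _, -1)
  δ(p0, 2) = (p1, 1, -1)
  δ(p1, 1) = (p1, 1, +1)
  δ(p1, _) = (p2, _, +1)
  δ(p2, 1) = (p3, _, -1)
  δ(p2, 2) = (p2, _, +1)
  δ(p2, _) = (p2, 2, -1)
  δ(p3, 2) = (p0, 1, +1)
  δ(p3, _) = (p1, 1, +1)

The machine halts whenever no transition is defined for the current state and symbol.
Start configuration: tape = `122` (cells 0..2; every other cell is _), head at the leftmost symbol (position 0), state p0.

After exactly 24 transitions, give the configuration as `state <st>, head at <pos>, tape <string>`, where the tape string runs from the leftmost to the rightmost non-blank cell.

state=p0 head=0 tape=___[1]22__   (p0,1)→(p3,_,-1)
state=p3 head=-1 tape=__[_]_22__   (p3,_)→(p1,1,+1)
state=p1 head=0 tape=__1[_]22__   (p1,_)→(p2,_,+1)
state=p2 head=1 tape=__1_[2]2__   (p2,2)→(p2,_,+1)
state=p2 head=2 tape=__1__[2]__   (p2,2)→(p2,_,+1)
state=p2 head=3 tape=__1___[_]_   (p2,_)→(p2,2,-1)
state=p2 head=2 tape=__1__[_]2_   (p2,_)→(p2,2,-1)
state=p2 head=1 tape=__1_[_]22_   (p2,_)→(p2,2,-1)
state=p2 head=0 tape=__1[_]222_   (p2,_)→(p2,2,-1)
state=p2 head=-1 tape=__[1]2222_   (p2,1)→(p3,_,-1)
state=p3 head=-2 tape=_[_]_2222_   (p3,_)→(p1,1,+1)
state=p1 head=-1 tape=_1[_]2222_   (p1,_)→(p2,_,+1)
state=p2 head=0 tape=_1_[2]222_   (p2,2)→(p2,_,+1)
state=p2 head=1 tape=_1__[2]22_   (p2,2)→(p2,_,+1)
state=p2 head=2 tape=_1___[2]2_   (p2,2)→(p2,_,+1)
state=p2 head=3 tape=_1____[2]_   (p2,2)→(p2,_,+1)
state=p2 head=4 tape=_1_____[_]   (p2,_)→(p2,2,-1)
state=p2 head=3 tape=_1____[_]2   (p2,_)→(p2,2,-1)
state=p2 head=2 tape=_1___[_]22   (p2,_)→(p2,2,-1)
state=p2 head=1 tape=_1__[_]222   (p2,_)→(p2,2,-1)
state=p2 head=0 tape=_1_[_]2222   (p2,_)→(p2,2,-1)
state=p2 head=-1 tape=_1[_]22222   (p2,_)→(p2,2,-1)
state=p2 head=-2 tape=_[1]222222   (p2,1)→(p3,_,-1)
state=p3 head=-3 tape=[_]_222222   (p3,_)→(p1,1,+1)
state=p1 head=-2 tape=1[_]222222
After 24 steps: state p1, head at -2, tape 1_222222.

state p1, head at -2, tape 1_222222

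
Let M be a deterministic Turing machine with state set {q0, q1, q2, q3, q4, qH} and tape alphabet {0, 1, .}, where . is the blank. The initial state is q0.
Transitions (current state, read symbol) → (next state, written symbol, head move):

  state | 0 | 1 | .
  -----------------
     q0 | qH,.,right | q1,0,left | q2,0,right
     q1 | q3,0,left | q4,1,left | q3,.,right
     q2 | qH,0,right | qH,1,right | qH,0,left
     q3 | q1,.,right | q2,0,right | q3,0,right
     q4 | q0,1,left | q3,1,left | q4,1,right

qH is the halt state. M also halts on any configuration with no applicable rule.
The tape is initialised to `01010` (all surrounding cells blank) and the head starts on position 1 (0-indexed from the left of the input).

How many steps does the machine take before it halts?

15

state=q0 head=1 tape=.0[1]010   (q0,1)→(q1,0,left)
state=q1 head=0 tape=.[0]0010   (q1,0)→(q3,0,left)
state=q3 head=-1 tape=[.]00010   (q3,.)→(q3,0,right)
state=q3 head=0 tape=0[0]0010   (q3,0)→(q1,.,right)
state=q1 head=1 tape=0.[0]010   (q1,0)→(q3,0,left)
state=q3 head=0 tape=0[.]0010   (q3,.)→(q3,0,right)
state=q3 head=1 tape=00[0]010   (q3,0)→(q1,.,right)
state=q1 head=2 tape=00.[0]10   (q1,0)→(q3,0,left)
state=q3 head=1 tape=00[.]010   (q3,.)→(q3,0,right)
state=q3 head=2 tape=000[0]10   (q3,0)→(q1,.,right)
state=q1 head=3 tape=000.[1]0   (q1,1)→(q4,1,left)
state=q4 head=2 tape=000[.]10   (q4,.)→(q4,1,right)
state=q4 head=3 tape=0001[1]0   (q4,1)→(q3,1,left)
state=q3 head=2 tape=000[1]10   (q3,1)→(q2,0,right)
state=q2 head=3 tape=0000[1]0   (q2,1)→(qH,1,right)
state=qH head=4 tape=00001[0]
M halts after 15 transitions.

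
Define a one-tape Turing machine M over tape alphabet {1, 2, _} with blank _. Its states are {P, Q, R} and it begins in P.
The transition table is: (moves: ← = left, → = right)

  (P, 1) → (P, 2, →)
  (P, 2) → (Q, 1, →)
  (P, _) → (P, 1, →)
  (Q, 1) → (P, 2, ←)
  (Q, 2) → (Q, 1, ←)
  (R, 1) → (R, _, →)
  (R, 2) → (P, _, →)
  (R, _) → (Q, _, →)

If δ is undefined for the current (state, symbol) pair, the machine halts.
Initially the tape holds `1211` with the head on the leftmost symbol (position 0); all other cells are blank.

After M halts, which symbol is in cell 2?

2

state=P head=0 tape=[1]211_   (P,1)→(P,2,→)
state=P head=1 tape=2[2]11_   (P,2)→(Q,1,→)
state=Q head=2 tape=21[1]1_   (Q,1)→(P,2,←)
state=P head=1 tape=2[1]21_   (P,1)→(P,2,→)
state=P head=2 tape=22[2]1_   (P,2)→(Q,1,→)
state=Q head=3 tape=221[1]_   (Q,1)→(P,2,←)
state=P head=2 tape=22[1]2_   (P,1)→(P,2,→)
state=P head=3 tape=222[2]_   (P,2)→(Q,1,→)
state=Q head=4 tape=2221[_]
Cell 2 holds 2 when M halts.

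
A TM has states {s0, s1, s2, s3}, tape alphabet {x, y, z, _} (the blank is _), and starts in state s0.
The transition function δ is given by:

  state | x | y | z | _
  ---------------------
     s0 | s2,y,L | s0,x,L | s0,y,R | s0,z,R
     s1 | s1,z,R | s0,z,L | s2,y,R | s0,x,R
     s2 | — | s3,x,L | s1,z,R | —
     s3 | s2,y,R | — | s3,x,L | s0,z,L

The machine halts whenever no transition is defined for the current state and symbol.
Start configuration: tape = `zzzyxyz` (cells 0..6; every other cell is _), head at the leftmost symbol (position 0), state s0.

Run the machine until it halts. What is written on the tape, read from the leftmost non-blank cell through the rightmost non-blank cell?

yxyxxxyz

state=s0 head=0 tape=_[z]zzyxyz   (s0,z)→(s0,y,R)
state=s0 head=1 tape=_y[z]zyxyz   (s0,z)→(s0,y,R)
state=s0 head=2 tape=_yy[z]yxyz   (s0,z)→(s0,y,R)
state=s0 head=3 tape=_yyy[y]xyz   (s0,y)→(s0,x,L)
state=s0 head=2 tape=_yy[y]xxyz   (s0,y)→(s0,x,L)
state=s0 head=1 tape=_y[y]xxxyz   (s0,y)→(s0,x,L)
state=s0 head=0 tape=_[y]xxxxyz   (s0,y)→(s0,x,L)
state=s0 head=-1 tape=[_]xxxxxyz   (s0,_)→(s0,z,R)
state=s0 head=0 tape=z[x]xxxxyz   (s0,x)→(s2,y,L)
state=s2 head=-1 tape=[z]yxxxxyz   (s2,z)→(s1,z,R)
state=s1 head=0 tape=z[y]xxxxyz   (s1,y)→(s0,z,L)
state=s0 head=-1 tape=[z]zxxxxyz   (s0,z)→(s0,y,R)
state=s0 head=0 tape=y[z]xxxxyz   (s0,z)→(s0,y,R)
state=s0 head=1 tape=yy[x]xxxyz   (s0,x)→(s2,y,L)
state=s2 head=0 tape=y[y]yxxxyz   (s2,y)→(s3,x,L)
state=s3 head=-1 tape=[y]xyxxxyz
The non-blank tape span at halt is yxyxxxyz.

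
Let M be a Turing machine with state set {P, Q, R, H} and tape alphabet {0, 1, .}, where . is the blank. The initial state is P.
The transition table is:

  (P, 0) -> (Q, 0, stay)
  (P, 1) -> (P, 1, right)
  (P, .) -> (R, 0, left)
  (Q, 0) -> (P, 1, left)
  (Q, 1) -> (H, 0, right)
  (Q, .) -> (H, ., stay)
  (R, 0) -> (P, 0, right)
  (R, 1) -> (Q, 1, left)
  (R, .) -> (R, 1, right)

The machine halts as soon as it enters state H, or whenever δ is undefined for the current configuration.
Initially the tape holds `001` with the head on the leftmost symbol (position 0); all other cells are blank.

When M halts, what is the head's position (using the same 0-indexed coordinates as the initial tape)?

2

state=P head=0 tape=..[0]01.   (P,0)→(Q,0,stay)
state=Q head=0 tape=..[0]01.   (Q,0)→(P,1,left)
state=P head=-1 tape=.[.]101.   (P,.)→(R,0,left)
state=R head=-2 tape=[.]0101.   (R,.)→(R,1,right)
state=R head=-1 tape=1[0]101.   (R,0)→(P,0,right)
state=P head=0 tape=10[1]01.   (P,1)→(P,1,right)
state=P head=1 tape=101[0]1.   (P,0)→(Q,0,stay)
state=Q head=1 tape=101[0]1.   (Q,0)→(P,1,left)
state=P head=0 tape=10[1]11.   (P,1)→(P,1,right)
state=P head=1 tape=101[1]1.   (P,1)→(P,1,right)
state=P head=2 tape=1011[1].   (P,1)→(P,1,right)
state=P head=3 tape=10111[.]   (P,.)→(R,0,left)
state=R head=2 tape=1011[1]0   (R,1)→(Q,1,left)
state=Q head=1 tape=101[1]10   (Q,1)→(H,0,right)
state=H head=2 tape=1010[1]0
At halt the head is at cell 2.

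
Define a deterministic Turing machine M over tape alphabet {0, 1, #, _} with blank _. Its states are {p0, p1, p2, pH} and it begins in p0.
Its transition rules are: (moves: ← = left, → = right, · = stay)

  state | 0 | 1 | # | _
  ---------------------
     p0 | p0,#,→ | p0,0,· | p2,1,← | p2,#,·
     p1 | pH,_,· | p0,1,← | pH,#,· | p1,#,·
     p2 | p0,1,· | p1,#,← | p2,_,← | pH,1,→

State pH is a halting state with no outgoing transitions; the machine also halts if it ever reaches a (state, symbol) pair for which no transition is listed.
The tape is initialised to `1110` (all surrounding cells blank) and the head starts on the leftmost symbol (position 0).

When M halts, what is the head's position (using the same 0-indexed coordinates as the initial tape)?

0

p0 | _[1]110_   read 1 → write 0, move ·, go to p0
p0 | _[0]110_   read 0 → write #, move →, go to p0
p0 | _#[1]10_   read 1 → write 0, move ·, go to p0
p0 | _#[0]10_   read 0 → write #, move →, go to p0
p0 | _##[1]0_   read 1 → write 0, move ·, go to p0
p0 | _##[0]0_   read 0 → write #, move →, go to p0
p0 | _###[0]_   read 0 → write #, move →, go to p0
p0 | _####[_]   read _ → write #, move ·, go to p2
p2 | _####[#]   read # → write _, move ←, go to p2
p2 | _###[#]_   read # → write _, move ←, go to p2
p2 | _##[#]__   read # → write _, move ←, go to p2
p2 | _#[#]___   read # → write _, move ←, go to p2
p2 | _[#]____   read # → write _, move ←, go to p2
p2 | [_]_____   read _ → write 1, move →, go to pH
pH | 1[_]____
At halt the head is at cell 0.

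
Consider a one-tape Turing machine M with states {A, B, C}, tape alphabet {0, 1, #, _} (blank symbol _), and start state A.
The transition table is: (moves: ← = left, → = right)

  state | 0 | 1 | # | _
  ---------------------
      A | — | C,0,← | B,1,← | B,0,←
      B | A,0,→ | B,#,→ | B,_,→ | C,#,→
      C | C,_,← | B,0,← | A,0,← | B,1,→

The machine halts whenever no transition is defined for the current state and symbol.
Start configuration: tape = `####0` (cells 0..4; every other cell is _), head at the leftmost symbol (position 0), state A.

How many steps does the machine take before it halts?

16

A | __[#]###0   read # → write 1, move ←, go to B
B | _[_]1###0   read _ → write #, move →, go to C
C | _#[1]###0   read 1 → write 0, move ←, go to B
B | _[#]0###0   read # → write _, move →, go to B
B | __[0]###0   read 0 → write 0, move →, go to A
A | __0[#]##0   read # → write 1, move ←, go to B
B | __[0]1##0   read 0 → write 0, move →, go to A
A | __0[1]##0   read 1 → write 0, move ←, go to C
C | __[0]0##0   read 0 → write _, move ←, go to C
C | _[_]_0##0   read _ → write 1, move →, go to B
B | _1[_]0##0   read _ → write #, move →, go to C
C | _1#[0]##0   read 0 → write _, move ←, go to C
C | _1[#]_##0   read # → write 0, move ←, go to A
A | _[1]0_##0   read 1 → write 0, move ←, go to C
C | [_]00_##0   read _ → write 1, move →, go to B
B | 1[0]0_##0   read 0 → write 0, move →, go to A
A | 10[0]_##0
M halts after 16 transitions.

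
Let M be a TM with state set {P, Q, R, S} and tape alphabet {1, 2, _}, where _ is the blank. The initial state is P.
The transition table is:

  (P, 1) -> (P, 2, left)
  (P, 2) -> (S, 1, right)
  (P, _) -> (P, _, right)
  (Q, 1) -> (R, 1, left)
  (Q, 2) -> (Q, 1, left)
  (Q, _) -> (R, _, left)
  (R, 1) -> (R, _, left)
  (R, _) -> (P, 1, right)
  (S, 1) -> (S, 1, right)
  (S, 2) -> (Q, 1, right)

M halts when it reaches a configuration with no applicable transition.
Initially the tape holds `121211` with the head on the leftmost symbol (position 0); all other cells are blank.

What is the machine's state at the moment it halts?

state=P head=0 tape=_[1]21211_   (P,1)→(P,2,left)
state=P head=-1 tape=[_]221211_   (P,_)→(P,_,right)
state=P head=0 tape=_[2]21211_   (P,2)→(S,1,right)
state=S head=1 tape=_1[2]1211_   (S,2)→(Q,1,right)
state=Q head=2 tape=_11[1]211_   (Q,1)→(R,1,left)
state=R head=1 tape=_1[1]1211_   (R,1)→(R,_,left)
state=R head=0 tape=_[1]_1211_   (R,1)→(R,_,left)
state=R head=-1 tape=[_]__1211_   (R,_)→(P,1,right)
state=P head=0 tape=1[_]_1211_   (P,_)→(P,_,right)
state=P head=1 tape=1_[_]1211_   (P,_)→(P,_,right)
state=P head=2 tape=1__[1]211_   (P,1)→(P,2,left)
state=P head=1 tape=1_[_]2211_   (P,_)→(P,_,right)
state=P head=2 tape=1__[2]211_   (P,2)→(S,1,right)
state=S head=3 tape=1__1[2]11_   (S,2)→(Q,1,right)
state=Q head=4 tape=1__11[1]1_   (Q,1)→(R,1,left)
state=R head=3 tape=1__1[1]11_   (R,1)→(R,_,left)
state=R head=2 tape=1__[1]_11_   (R,1)→(R,_,left)
state=R head=1 tape=1_[_]__11_   (R,_)→(P,1,right)
state=P head=2 tape=1_1[_]_11_   (P,_)→(P,_,right)
state=P head=3 tape=1_1_[_]11_   (P,_)→(P,_,right)
state=P head=4 tape=1_1__[1]1_   (P,1)→(P,2,left)
state=P head=3 tape=1_1_[_]21_   (P,_)→(P,_,right)
state=P head=4 tape=1_1__[2]1_   (P,2)→(S,1,right)
state=S head=5 tape=1_1__1[1]_   (S,1)→(S,1,right)
state=S head=6 tape=1_1__11[_]
No transition is defined for (S, _); M halts in state S.

S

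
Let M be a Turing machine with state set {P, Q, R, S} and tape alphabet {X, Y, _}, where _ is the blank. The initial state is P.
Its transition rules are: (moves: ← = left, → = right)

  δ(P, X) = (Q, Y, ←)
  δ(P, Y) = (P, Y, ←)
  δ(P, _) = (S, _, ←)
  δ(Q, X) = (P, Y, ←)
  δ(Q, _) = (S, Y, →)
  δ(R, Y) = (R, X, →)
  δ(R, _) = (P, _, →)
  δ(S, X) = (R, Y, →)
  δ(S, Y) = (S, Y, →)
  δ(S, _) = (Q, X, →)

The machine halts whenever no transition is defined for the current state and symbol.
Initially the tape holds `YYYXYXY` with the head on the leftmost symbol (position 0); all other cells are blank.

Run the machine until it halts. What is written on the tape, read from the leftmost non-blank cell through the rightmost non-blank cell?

P | __[Y]YYXYXY   read Y → write Y, move ←, go to P
P | _[_]YYYXYXY   read _ → write _, move ←, go to S
S | [_]_YYYXYXY   read _ → write X, move →, go to Q
Q | X[_]YYYXYXY   read _ → write Y, move →, go to S
S | XY[Y]YYXYXY   read Y → write Y, move →, go to S
S | XYY[Y]YXYXY   read Y → write Y, move →, go to S
S | XYYY[Y]XYXY   read Y → write Y, move →, go to S
S | XYYYY[X]YXY   read X → write Y, move →, go to R
R | XYYYYY[Y]XY   read Y → write X, move →, go to R
R | XYYYYYX[X]Y
The non-blank tape span at halt is XYYYYYXXY.

XYYYYYXXY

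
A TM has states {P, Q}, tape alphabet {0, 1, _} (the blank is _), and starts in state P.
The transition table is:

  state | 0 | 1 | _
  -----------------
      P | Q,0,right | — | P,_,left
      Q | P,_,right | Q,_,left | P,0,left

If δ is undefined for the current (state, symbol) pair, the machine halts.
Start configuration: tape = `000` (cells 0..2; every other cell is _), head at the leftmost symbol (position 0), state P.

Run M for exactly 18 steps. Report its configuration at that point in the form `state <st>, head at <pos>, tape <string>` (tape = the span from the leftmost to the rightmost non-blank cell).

P | [0]00__   read 0 → write 0, move right, go to Q
Q | 0[0]0__   read 0 → write _, move right, go to P
P | 0_[0]__   read 0 → write 0, move right, go to Q
Q | 0_0[_]_   read _ → write 0, move left, go to P
P | 0_[0]0_   read 0 → write 0, move right, go to Q
Q | 0_0[0]_   read 0 → write _, move right, go to P
P | 0_0_[_]   read _ → write _, move left, go to P
P | 0_0[_]_   read _ → write _, move left, go to P
P | 0_[0]__   read 0 → write 0, move right, go to Q
Q | 0_0[_]_   read _ → write 0, move left, go to P
P | 0_[0]0_   read 0 → write 0, move right, go to Q
Q | 0_0[0]_   read 0 → write _, move right, go to P
P | 0_0_[_]   read _ → write _, move left, go to P
P | 0_0[_]_   read _ → write _, move left, go to P
P | 0_[0]__   read 0 → write 0, move right, go to Q
Q | 0_0[_]_   read _ → write 0, move left, go to P
P | 0_[0]0_   read 0 → write 0, move right, go to Q
Q | 0_0[0]_   read 0 → write _, move right, go to P
P | 0_0_[_]
After 18 steps: state P, head at 4, tape 0_0.

state P, head at 4, tape 0_0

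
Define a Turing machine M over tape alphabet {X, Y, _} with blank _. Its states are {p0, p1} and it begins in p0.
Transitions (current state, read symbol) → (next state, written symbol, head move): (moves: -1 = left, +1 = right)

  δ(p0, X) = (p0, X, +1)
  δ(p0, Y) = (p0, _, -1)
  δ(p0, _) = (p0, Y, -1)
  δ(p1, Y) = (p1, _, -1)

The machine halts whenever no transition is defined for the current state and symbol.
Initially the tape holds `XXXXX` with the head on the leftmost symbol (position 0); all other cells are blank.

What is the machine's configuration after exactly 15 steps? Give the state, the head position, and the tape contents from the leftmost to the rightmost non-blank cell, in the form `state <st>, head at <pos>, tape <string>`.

state p0, head at 5, tape XXXXXY

state=p0 head=0 tape=[X]XXXX_   (p0,X)→(p0,X,+1)
state=p0 head=1 tape=X[X]XXX_   (p0,X)→(p0,X,+1)
state=p0 head=2 tape=XX[X]XX_   (p0,X)→(p0,X,+1)
state=p0 head=3 tape=XXX[X]X_   (p0,X)→(p0,X,+1)
state=p0 head=4 tape=XXXX[X]_   (p0,X)→(p0,X,+1)
state=p0 head=5 tape=XXXXX[_]   (p0,_)→(p0,Y,-1)
state=p0 head=4 tape=XXXX[X]Y   (p0,X)→(p0,X,+1)
state=p0 head=5 tape=XXXXX[Y]   (p0,Y)→(p0,_,-1)
state=p0 head=4 tape=XXXX[X]_   (p0,X)→(p0,X,+1)
state=p0 head=5 tape=XXXXX[_]   (p0,_)→(p0,Y,-1)
state=p0 head=4 tape=XXXX[X]Y   (p0,X)→(p0,X,+1)
state=p0 head=5 tape=XXXXX[Y]   (p0,Y)→(p0,_,-1)
state=p0 head=4 tape=XXXX[X]_   (p0,X)→(p0,X,+1)
state=p0 head=5 tape=XXXXX[_]   (p0,_)→(p0,Y,-1)
state=p0 head=4 tape=XXXX[X]Y   (p0,X)→(p0,X,+1)
state=p0 head=5 tape=XXXXX[Y]
After 15 steps: state p0, head at 5, tape XXXXXY.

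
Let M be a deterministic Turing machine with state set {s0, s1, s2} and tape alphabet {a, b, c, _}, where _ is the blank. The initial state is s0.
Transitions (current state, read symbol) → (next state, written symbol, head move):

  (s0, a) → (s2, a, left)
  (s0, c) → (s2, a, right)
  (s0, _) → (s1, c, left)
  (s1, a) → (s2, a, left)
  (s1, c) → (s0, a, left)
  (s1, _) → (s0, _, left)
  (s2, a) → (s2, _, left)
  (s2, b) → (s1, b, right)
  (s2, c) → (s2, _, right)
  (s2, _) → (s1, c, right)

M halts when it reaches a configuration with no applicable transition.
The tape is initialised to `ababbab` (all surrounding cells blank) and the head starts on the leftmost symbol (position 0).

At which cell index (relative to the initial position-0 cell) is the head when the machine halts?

1

state=s0 head=0 tape=_[a]babbab   (s0,a)→(s2,a,left)
state=s2 head=-1 tape=[_]ababbab   (s2,_)→(s1,c,right)
state=s1 head=0 tape=c[a]babbab   (s1,a)→(s2,a,left)
state=s2 head=-1 tape=[c]ababbab   (s2,c)→(s2,_,right)
state=s2 head=0 tape=_[a]babbab   (s2,a)→(s2,_,left)
state=s2 head=-1 tape=[_]_babbab   (s2,_)→(s1,c,right)
state=s1 head=0 tape=c[_]babbab   (s1,_)→(s0,_,left)
state=s0 head=-1 tape=[c]_babbab   (s0,c)→(s2,a,right)
state=s2 head=0 tape=a[_]babbab   (s2,_)→(s1,c,right)
state=s1 head=1 tape=ac[b]abbab
At halt the head is at cell 1.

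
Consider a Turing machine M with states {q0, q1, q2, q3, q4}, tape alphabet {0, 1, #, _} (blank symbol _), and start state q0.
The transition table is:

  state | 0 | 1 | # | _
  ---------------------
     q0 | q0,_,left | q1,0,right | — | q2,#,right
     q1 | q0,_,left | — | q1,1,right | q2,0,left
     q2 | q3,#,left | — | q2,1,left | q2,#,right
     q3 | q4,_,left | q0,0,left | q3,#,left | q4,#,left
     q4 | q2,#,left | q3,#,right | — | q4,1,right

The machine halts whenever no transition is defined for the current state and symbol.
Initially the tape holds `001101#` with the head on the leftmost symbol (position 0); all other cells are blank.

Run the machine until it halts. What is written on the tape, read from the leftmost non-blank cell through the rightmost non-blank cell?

q0 | ___[0]01101#   read 0 → write _, move left, go to q0
q0 | __[_]_01101#   read _ → write #, move right, go to q2
q2 | __#[_]01101#   read _ → write #, move right, go to q2
q2 | __##[0]1101#   read 0 → write #, move left, go to q3
q3 | __#[#]#1101#   read # → write #, move left, go to q3
q3 | __[#]##1101#   read # → write #, move left, go to q3
q3 | _[_]###1101#   read _ → write #, move left, go to q4
q4 | [_]####1101#   read _ → write 1, move right, go to q4
q4 | 1[#]###1101#
The non-blank tape span at halt is 1####1101#.

1####1101#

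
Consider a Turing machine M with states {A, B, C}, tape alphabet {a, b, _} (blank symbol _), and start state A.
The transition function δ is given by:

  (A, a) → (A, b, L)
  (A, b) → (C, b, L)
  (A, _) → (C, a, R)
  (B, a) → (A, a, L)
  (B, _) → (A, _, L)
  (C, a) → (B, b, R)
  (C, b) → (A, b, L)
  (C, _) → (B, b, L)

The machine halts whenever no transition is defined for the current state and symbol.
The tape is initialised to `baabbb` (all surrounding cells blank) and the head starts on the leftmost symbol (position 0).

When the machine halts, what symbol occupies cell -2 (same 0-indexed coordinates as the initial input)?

b

state=A head=0 tape=____[b]aabbb   (A,b)→(C,b,L)
state=C head=-1 tape=___[_]baabbb   (C,_)→(B,b,L)
state=B head=-2 tape=__[_]bbaabbb   (B,_)→(A,_,L)
state=A head=-3 tape=_[_]_bbaabbb   (A,_)→(C,a,R)
state=C head=-2 tape=_a[_]bbaabbb   (C,_)→(B,b,L)
state=B head=-3 tape=_[a]bbbaabbb   (B,a)→(A,a,L)
state=A head=-4 tape=[_]abbbaabbb   (A,_)→(C,a,R)
state=C head=-3 tape=a[a]bbbaabbb   (C,a)→(B,b,R)
state=B head=-2 tape=ab[b]bbaabbb
Cell -2 holds b when M halts.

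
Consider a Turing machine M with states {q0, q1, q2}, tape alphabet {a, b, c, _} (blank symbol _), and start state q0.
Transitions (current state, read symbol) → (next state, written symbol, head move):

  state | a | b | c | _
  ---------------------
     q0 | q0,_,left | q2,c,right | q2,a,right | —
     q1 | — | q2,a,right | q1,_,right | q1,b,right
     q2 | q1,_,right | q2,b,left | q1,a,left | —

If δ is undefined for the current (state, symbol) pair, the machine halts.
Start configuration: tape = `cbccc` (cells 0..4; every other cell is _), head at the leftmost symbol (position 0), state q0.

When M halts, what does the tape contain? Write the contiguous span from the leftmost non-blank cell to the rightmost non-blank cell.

state=q0 head=0 tape=[c]bccc   (q0,c)→(q2,a,right)
state=q2 head=1 tape=a[b]ccc   (q2,b)→(q2,b,left)
state=q2 head=0 tape=[a]bccc   (q2,a)→(q1,_,right)
state=q1 head=1 tape=_[b]ccc   (q1,b)→(q2,a,right)
state=q2 head=2 tape=_a[c]cc   (q2,c)→(q1,a,left)
state=q1 head=1 tape=_[a]acc
The non-blank tape span at halt is aacc.

aacc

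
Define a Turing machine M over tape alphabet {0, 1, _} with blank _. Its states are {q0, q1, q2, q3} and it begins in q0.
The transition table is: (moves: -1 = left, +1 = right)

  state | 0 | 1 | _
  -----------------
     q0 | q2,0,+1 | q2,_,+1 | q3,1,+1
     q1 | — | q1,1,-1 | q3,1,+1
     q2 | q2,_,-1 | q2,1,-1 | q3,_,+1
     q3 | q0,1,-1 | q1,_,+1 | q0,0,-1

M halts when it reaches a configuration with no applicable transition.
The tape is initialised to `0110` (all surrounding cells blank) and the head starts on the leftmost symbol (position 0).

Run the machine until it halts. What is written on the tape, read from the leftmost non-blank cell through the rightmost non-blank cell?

11_0

q0 | _[0]110   read 0 → write 0, move +1, go to q2
q2 | _0[1]10   read 1 → write 1, move -1, go to q2
q2 | _[0]110   read 0 → write _, move -1, go to q2
q2 | [_]_110   read _ → write _, move +1, go to q3
q3 | _[_]110   read _ → write 0, move -1, go to q0
q0 | [_]0110   read _ → write 1, move +1, go to q3
q3 | 1[0]110   read 0 → write 1, move -1, go to q0
q0 | [1]1110   read 1 → write _, move +1, go to q2
q2 | _[1]110   read 1 → write 1, move -1, go to q2
q2 | [_]1110   read _ → write _, move +1, go to q3
q3 | _[1]110   read 1 → write _, move +1, go to q1
q1 | __[1]10   read 1 → write 1, move -1, go to q1
q1 | _[_]110   read _ → write 1, move +1, go to q3
q3 | _1[1]10   read 1 → write _, move +1, go to q1
q1 | _1_[1]0   read 1 → write 1, move -1, go to q1
q1 | _1[_]10   read _ → write 1, move +1, go to q3
q3 | _11[1]0   read 1 → write _, move +1, go to q1
q1 | _11_[0]
The non-blank tape span at halt is 11_0.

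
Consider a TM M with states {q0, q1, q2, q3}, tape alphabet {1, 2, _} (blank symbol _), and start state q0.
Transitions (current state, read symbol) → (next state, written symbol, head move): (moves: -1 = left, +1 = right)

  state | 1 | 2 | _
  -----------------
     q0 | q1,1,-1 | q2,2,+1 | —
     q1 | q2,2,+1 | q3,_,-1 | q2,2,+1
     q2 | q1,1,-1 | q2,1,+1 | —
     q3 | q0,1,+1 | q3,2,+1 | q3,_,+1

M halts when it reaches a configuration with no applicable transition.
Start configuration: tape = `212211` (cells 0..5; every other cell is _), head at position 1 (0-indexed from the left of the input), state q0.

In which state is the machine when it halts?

q0

state=q0 head=1 tape=_2[1]2211_   (q0,1)→(q1,1,-1)
state=q1 head=0 tape=_[2]12211_   (q1,2)→(q3,_,-1)
state=q3 head=-1 tape=[_]_12211_   (q3,_)→(q3,_,+1)
state=q3 head=0 tape=_[_]12211_   (q3,_)→(q3,_,+1)
state=q3 head=1 tape=__[1]2211_   (q3,1)→(q0,1,+1)
state=q0 head=2 tape=__1[2]211_   (q0,2)→(q2,2,+1)
state=q2 head=3 tape=__12[2]11_   (q2,2)→(q2,1,+1)
state=q2 head=4 tape=__121[1]1_   (q2,1)→(q1,1,-1)
state=q1 head=3 tape=__12[1]11_   (q1,1)→(q2,2,+1)
state=q2 head=4 tape=__122[1]1_   (q2,1)→(q1,1,-1)
state=q1 head=3 tape=__12[2]11_   (q1,2)→(q3,_,-1)
state=q3 head=2 tape=__1[2]_11_   (q3,2)→(q3,2,+1)
state=q3 head=3 tape=__12[_]11_   (q3,_)→(q3,_,+1)
state=q3 head=4 tape=__12_[1]1_   (q3,1)→(q0,1,+1)
state=q0 head=5 tape=__12_1[1]_   (q0,1)→(q1,1,-1)
state=q1 head=4 tape=__12_[1]1_   (q1,1)→(q2,2,+1)
state=q2 head=5 tape=__12_2[1]_   (q2,1)→(q1,1,-1)
state=q1 head=4 tape=__12_[2]1_   (q1,2)→(q3,_,-1)
state=q3 head=3 tape=__12[_]_1_   (q3,_)→(q3,_,+1)
state=q3 head=4 tape=__12_[_]1_   (q3,_)→(q3,_,+1)
state=q3 head=5 tape=__12__[1]_   (q3,1)→(q0,1,+1)
state=q0 head=6 tape=__12__1[_]
No transition is defined for (q0, _); M halts in state q0.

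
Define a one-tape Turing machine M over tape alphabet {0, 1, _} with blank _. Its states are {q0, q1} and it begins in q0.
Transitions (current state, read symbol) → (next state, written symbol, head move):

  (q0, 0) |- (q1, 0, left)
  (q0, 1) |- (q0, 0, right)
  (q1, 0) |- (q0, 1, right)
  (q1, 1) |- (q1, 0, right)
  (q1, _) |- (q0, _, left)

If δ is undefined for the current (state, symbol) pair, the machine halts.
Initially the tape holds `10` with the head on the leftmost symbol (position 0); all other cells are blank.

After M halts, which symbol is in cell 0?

state=q0 head=0 tape=[1]0_   (q0,1)→(q0,0,right)
state=q0 head=1 tape=0[0]_   (q0,0)→(q1,0,left)
state=q1 head=0 tape=[0]0_   (q1,0)→(q0,1,right)
state=q0 head=1 tape=1[0]_   (q0,0)→(q1,0,left)
state=q1 head=0 tape=[1]0_   (q1,1)→(q1,0,right)
state=q1 head=1 tape=0[0]_   (q1,0)→(q0,1,right)
state=q0 head=2 tape=01[_]
Cell 0 holds 0 when M halts.

0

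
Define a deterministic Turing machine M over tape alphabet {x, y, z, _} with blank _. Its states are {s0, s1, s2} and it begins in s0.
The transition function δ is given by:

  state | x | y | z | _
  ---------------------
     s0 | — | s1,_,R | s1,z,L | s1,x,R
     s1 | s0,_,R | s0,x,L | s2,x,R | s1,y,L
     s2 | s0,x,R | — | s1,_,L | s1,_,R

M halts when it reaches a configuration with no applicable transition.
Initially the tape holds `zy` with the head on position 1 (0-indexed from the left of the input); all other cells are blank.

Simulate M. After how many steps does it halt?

s0 | z[y]_   read y → write _, move R, go to s1
s1 | z_[_]   read _ → write y, move L, go to s1
s1 | z[_]y   read _ → write y, move L, go to s1
s1 | [z]yy   read z → write x, move R, go to s2
s2 | x[y]y
M halts after 4 transitions.

4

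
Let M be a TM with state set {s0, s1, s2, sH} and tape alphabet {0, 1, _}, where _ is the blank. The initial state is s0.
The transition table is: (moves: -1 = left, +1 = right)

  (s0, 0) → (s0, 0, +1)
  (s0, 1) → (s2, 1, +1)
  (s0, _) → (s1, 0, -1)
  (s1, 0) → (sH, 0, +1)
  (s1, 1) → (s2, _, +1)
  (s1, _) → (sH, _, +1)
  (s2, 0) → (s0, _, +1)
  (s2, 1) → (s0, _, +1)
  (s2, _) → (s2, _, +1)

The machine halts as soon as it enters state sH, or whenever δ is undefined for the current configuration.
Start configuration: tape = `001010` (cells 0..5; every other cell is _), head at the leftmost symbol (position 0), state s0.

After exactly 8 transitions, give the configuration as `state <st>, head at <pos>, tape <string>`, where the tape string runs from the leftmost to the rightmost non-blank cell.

s0 | [0]01010_   read 0 → write 0, move +1, go to s0
s0 | 0[0]1010_   read 0 → write 0, move +1, go to s0
s0 | 00[1]010_   read 1 → write 1, move +1, go to s2
s2 | 001[0]10_   read 0 → write _, move +1, go to s0
s0 | 001_[1]0_   read 1 → write 1, move +1, go to s2
s2 | 001_1[0]_   read 0 → write _, move +1, go to s0
s0 | 001_1_[_]   read _ → write 0, move -1, go to s1
s1 | 001_1[_]0   read _ → write _, move +1, go to sH
sH | 001_1_[0]
After 8 steps: state sH, head at 6, tape 001_1_0.

state sH, head at 6, tape 001_1_0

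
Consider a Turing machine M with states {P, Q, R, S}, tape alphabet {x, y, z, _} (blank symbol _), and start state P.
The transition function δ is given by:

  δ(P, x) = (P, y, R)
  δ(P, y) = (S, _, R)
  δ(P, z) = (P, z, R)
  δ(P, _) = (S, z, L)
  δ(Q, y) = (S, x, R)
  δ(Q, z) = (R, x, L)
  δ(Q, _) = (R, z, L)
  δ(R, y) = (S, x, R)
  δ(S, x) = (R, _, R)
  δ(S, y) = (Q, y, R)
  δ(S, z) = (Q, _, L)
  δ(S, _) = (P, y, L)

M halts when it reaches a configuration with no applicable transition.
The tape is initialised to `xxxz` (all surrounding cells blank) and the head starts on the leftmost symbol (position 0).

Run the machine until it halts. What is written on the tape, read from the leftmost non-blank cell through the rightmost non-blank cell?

P | [x]xxz_   read x → write y, move R, go to P
P | y[x]xz_   read x → write y, move R, go to P
P | yy[x]z_   read x → write y, move R, go to P
P | yyy[z]_   read z → write z, move R, go to P
P | yyyz[_]   read _ → write z, move L, go to S
S | yyy[z]z   read z → write _, move L, go to Q
Q | yy[y]_z   read y → write x, move R, go to S
S | yyx[_]z   read _ → write y, move L, go to P
P | yy[x]yz   read x → write y, move R, go to P
P | yyy[y]z   read y → write _, move R, go to S
S | yyy_[z]   read z → write _, move L, go to Q
Q | yyy[_]_   read _ → write z, move L, go to R
R | yy[y]z_   read y → write x, move R, go to S
S | yyx[z]_   read z → write _, move L, go to Q
Q | yy[x]__
The non-blank tape span at halt is yyx.

yyx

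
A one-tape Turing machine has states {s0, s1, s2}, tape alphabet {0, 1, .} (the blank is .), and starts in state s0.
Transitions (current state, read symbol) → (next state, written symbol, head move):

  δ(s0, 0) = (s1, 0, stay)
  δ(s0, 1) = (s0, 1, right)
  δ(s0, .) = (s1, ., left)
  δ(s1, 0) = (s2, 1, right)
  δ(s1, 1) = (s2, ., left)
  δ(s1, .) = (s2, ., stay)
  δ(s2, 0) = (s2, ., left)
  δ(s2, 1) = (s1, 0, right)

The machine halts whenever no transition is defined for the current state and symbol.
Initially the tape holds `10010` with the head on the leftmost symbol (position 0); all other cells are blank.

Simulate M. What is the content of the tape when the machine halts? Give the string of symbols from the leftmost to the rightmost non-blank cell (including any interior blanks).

s0 | [1]0010   read 1 → write 1, move right, go to s0
s0 | 1[0]010   read 0 → write 0, move stay, go to s1
s1 | 1[0]010   read 0 → write 1, move right, go to s2
s2 | 11[0]10   read 0 → write ., move left, go to s2
s2 | 1[1].10   read 1 → write 0, move right, go to s1
s1 | 10[.]10   read . → write ., move stay, go to s2
s2 | 10[.]10
The non-blank tape span at halt is 10.10.

10.10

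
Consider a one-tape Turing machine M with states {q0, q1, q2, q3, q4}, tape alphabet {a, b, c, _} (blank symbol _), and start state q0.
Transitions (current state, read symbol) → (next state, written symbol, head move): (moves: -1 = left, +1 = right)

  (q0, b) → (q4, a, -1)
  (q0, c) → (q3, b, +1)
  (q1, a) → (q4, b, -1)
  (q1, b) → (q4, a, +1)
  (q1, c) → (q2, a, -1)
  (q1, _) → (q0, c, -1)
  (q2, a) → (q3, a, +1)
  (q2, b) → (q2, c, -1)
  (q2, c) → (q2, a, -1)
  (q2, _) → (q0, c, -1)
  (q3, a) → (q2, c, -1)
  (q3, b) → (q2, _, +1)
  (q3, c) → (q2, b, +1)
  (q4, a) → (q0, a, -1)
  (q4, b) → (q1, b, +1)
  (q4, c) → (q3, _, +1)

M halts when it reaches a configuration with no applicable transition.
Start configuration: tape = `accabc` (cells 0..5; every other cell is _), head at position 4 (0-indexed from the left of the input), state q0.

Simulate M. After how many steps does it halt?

25

state=q0 head=4 tape=_acca[b]c_   (q0,b)→(q4,a,-1)
state=q4 head=3 tape=_acc[a]ac_   (q4,a)→(q0,a,-1)
state=q0 head=2 tape=_ac[c]aac_   (q0,c)→(q3,b,+1)
state=q3 head=3 tape=_acb[a]ac_   (q3,a)→(q2,c,-1)
state=q2 head=2 tape=_ac[b]cac_   (q2,b)→(q2,c,-1)
state=q2 head=1 tape=_a[c]ccac_   (q2,c)→(q2,a,-1)
state=q2 head=0 tape=_[a]accac_   (q2,a)→(q3,a,+1)
state=q3 head=1 tape=_a[a]ccac_   (q3,a)→(q2,c,-1)
state=q2 head=0 tape=_[a]cccac_   (q2,a)→(q3,a,+1)
state=q3 head=1 tape=_a[c]ccac_   (q3,c)→(q2,b,+1)
state=q2 head=2 tape=_ab[c]cac_   (q2,c)→(q2,a,-1)
state=q2 head=1 tape=_a[b]acac_   (q2,b)→(q2,c,-1)
state=q2 head=0 tape=_[a]cacac_   (q2,a)→(q3,a,+1)
state=q3 head=1 tape=_a[c]acac_   (q3,c)→(q2,b,+1)
state=q2 head=2 tape=_ab[a]cac_   (q2,a)→(q3,a,+1)
state=q3 head=3 tape=_aba[c]ac_   (q3,c)→(q2,b,+1)
state=q2 head=4 tape=_abab[a]c_   (q2,a)→(q3,a,+1)
state=q3 head=5 tape=_ababa[c]_   (q3,c)→(q2,b,+1)
state=q2 head=6 tape=_ababab[_]   (q2,_)→(q0,c,-1)
state=q0 head=5 tape=_ababa[b]c   (q0,b)→(q4,a,-1)
state=q4 head=4 tape=_abab[a]ac   (q4,a)→(q0,a,-1)
state=q0 head=3 tape=_aba[b]aac   (q0,b)→(q4,a,-1)
state=q4 head=2 tape=_ab[a]aaac   (q4,a)→(q0,a,-1)
state=q0 head=1 tape=_a[b]aaaac   (q0,b)→(q4,a,-1)
state=q4 head=0 tape=_[a]aaaaac   (q4,a)→(q0,a,-1)
state=q0 head=-1 tape=[_]aaaaaac
M halts after 25 transitions.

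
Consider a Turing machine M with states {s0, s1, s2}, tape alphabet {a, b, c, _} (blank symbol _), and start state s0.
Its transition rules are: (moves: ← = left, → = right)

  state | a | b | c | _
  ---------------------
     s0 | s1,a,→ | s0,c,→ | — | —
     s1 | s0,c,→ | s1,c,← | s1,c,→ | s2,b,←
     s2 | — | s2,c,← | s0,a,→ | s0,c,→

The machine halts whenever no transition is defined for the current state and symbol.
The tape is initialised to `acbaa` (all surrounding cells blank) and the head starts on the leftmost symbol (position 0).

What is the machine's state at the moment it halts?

s2

s0 | [a]cbaa_   read a → write a, move →, go to s1
s1 | a[c]baa_   read c → write c, move →, go to s1
s1 | ac[b]aa_   read b → write c, move ←, go to s1
s1 | a[c]caa_   read c → write c, move →, go to s1
s1 | ac[c]aa_   read c → write c, move →, go to s1
s1 | acc[a]a_   read a → write c, move →, go to s0
s0 | accc[a]_   read a → write a, move →, go to s1
s1 | accca[_]   read _ → write b, move ←, go to s2
s2 | accc[a]b
No transition is defined for (s2, a); M halts in state s2.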